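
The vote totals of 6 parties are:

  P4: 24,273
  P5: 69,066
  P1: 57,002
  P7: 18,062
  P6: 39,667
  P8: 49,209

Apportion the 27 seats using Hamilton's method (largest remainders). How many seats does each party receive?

The standard divisor is 257279/27 ≈ 9528.852.
Standard quotas: P4 2.5473, P5 7.2481, P1 5.9820, P7 1.8955, P6 4.1628, P8 5.1642.
Lower quotas: P4 2, P5 7, P1 5, P7 1, P6 4, P8 5 (sum 24, leaving 3 seats).
Remainders in descending order: P1 0.9820, P7 0.8955, P4 0.5473, P5 0.2481, P8 0.1642, P6 0.1628.
Largest remainders: P1, P7, P4 receive the extra seats.

P4: 3, P5: 7, P1: 6, P7: 2, P6: 4, P8: 5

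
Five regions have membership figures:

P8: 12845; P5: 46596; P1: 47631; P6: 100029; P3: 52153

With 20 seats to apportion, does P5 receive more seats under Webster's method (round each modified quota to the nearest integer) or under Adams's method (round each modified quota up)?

Webster: P8 1, P5 3, P1 4, P6 8, P3 4.
Adams: P8 1, P5 4, P1 4, P6 7, P3 4.
P5 gets 3 under Webster and 4 under Adams.

Adams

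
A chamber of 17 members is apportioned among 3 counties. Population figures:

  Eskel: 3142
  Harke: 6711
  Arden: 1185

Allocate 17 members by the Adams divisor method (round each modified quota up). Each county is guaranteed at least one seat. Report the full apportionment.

Standard divisor 11038/17 ≈ 649.294; standard quotas: Eskel 4.839, Harke 10.336, Arden 1.825.
Rounding up gives 5, 11, 2 = 18 seats, so the divisor must be adjusted.
With modified divisor 700: modified quotas Eskel 4.489, Harke 9.587, Arden 1.693.
Rounding up: Eskel 5, Harke 10, Arden 2 (total 17).

Eskel=5; Harke=10; Arden=2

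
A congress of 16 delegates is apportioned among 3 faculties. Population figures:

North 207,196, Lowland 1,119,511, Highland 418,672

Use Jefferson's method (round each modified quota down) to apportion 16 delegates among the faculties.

Standard divisor 1745379/16 ≈ 109086.188; standard quotas: North 1.899, Lowland 10.263, Highland 3.838.
Rounding down gives 1, 10, 3 = 14 seats, so the divisor must be adjusted.
With modified divisor 102321: modified quotas North 2.025, Lowland 10.941, Highland 4.092.
Rounding down: North 2, Lowland 10, Highland 4 (total 16).

North 2, Lowland 10, Highland 4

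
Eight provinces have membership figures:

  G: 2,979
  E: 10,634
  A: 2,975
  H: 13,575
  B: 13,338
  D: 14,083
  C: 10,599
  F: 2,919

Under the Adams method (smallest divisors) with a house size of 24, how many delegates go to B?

4

Standard divisor 71102/24 ≈ 2962.583; standard quotas: G 1.006, E 3.589, A 1.004, H 4.582, B 4.502, D 4.754, C 3.578, F 0.985.
Rounding up gives 2, 4, 2, 5, 5, 5, 4, 1 = 28 seats, so the divisor must be adjusted.
With modified divisor 3500: modified quotas G 0.851, E 3.038, A 0.850, H 3.879, B 3.811, D 4.024, C 3.028, F 0.834.
Rounding up: G 1, E 4, A 1, H 4, B 4, D 5, C 4, F 1 (total 24).
B receives 4.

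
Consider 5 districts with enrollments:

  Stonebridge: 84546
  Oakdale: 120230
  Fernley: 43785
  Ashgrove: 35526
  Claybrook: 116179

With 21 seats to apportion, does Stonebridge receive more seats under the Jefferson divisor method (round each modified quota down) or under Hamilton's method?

Jefferson: Stonebridge 4, Oakdale 7, Fernley 2, Ashgrove 2, Claybrook 6.
Hamilton: Stonebridge 5, Oakdale 6, Fernley 2, Ashgrove 2, Claybrook 6.
Stonebridge gets 4 under Jefferson and 5 under Hamilton.

Hamilton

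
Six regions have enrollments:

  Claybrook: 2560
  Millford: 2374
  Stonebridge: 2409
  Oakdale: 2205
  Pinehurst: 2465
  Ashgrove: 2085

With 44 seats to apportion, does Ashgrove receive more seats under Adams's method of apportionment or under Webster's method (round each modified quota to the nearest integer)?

Adams: Claybrook 8, Millford 7, Stonebridge 7, Oakdale 7, Pinehurst 8, Ashgrove 7.
Webster: Claybrook 8, Millford 7, Stonebridge 8, Oakdale 7, Pinehurst 8, Ashgrove 6.
Ashgrove gets 7 under Adams and 6 under Webster.

Adams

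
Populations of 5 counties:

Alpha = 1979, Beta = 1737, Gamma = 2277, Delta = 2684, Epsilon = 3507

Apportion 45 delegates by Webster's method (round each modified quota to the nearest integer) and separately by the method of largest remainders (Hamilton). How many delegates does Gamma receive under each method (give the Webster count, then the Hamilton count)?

9 and 8

Webster: Alpha 7, Beta 6, Gamma 9, Delta 10, Epsilon 13.
Hamilton: Alpha 7, Beta 7, Gamma 8, Delta 10, Epsilon 13.
Gamma gets 9 under Webster and 8 under Hamilton.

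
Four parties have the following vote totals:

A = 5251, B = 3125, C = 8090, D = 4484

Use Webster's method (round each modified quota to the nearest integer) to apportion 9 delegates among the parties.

Standard divisor 20950/9 ≈ 2327.778; standard quotas: A 2.256, B 1.342, C 3.475, D 1.926.
Rounding to the nearest integer gives 2, 1, 3, 2 = 8 seats, so the divisor must be adjusted.
With modified divisor 2200: modified quotas A 2.387, B 1.420, C 3.677, D 2.038.
Rounding to the nearest integer: A 2, B 1, C 4, D 2 (total 9).

A: 2; B: 1; C: 4; D: 2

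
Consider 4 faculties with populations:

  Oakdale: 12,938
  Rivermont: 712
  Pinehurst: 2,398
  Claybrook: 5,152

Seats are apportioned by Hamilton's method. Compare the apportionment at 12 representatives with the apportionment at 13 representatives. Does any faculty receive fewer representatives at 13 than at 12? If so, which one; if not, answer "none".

At 12 seats: Oakdale 7, Rivermont 1, Pinehurst 1, Claybrook 3.
At 13 seats: Oakdale 8, Rivermont 0, Pinehurst 2, Claybrook 3.
Rivermont drops from 1 to 0.

Rivermont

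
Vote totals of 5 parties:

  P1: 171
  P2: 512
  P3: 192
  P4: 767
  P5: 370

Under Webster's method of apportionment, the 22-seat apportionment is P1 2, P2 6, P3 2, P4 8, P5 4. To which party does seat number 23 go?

Priority for the next seat is population ÷ (current seats + 0.5).
Priorities: P1 68.400, P2 78.769, P3 76.800, P4 90.235, P5 82.222.
Highest priority: P4.

P4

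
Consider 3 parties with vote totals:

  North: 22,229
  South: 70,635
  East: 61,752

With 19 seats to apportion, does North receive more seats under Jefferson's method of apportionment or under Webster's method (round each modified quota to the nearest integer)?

Webster

Jefferson: North 2, South 9, East 8.
Webster: North 3, South 9, East 7.
North gets 2 under Jefferson and 3 under Webster.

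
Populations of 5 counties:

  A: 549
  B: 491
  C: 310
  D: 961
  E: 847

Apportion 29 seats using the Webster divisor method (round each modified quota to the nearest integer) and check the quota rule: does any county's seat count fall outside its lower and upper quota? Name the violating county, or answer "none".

none

Standard quotas: A 5.041, B 4.509, C 2.847, D 8.825, E 7.778.
Webster allocation: A 5, B 4, C 3, D 9, E 8.
Every allocation lies between the lower and upper quota.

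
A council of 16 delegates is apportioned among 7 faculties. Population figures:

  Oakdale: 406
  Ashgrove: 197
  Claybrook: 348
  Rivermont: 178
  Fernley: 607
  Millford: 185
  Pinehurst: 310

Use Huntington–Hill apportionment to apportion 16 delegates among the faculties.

With divisor 138: modified quotas Oakdale 2.942, Ashgrove 1.428, Claybrook 2.522, Rivermont 1.290, Fernley 4.399, Millford 1.341, Pinehurst 2.246.
Geometric-mean thresholds: Oakdale √(2·3)=2.449, Ashgrove √(1·2)=1.414, Claybrook √(2·3)=2.449, Rivermont √(1·2)=1.414, Fernley √(4·5)=4.472, Millford √(1·2)=1.414, Pinehurst √(2·3)=2.449.
Each quota rounded against its threshold gives Oakdale 3, Ashgrove 2, Claybrook 3, Rivermont 1, Fernley 4, Millford 1, Pinehurst 2 (total 16).

Oakdale: 3; Ashgrove: 2; Claybrook: 3; Rivermont: 1; Fernley: 4; Millford: 1; Pinehurst: 2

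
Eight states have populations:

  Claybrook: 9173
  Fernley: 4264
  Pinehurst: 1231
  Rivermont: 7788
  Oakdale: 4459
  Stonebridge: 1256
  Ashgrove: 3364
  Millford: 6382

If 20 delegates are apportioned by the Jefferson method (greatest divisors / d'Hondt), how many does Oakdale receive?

Standard divisor 37917/20 ≈ 1895.85; standard quotas: Claybrook 4.838, Fernley 2.249, Pinehurst 0.649, Rivermont 4.108, Oakdale 2.352, Stonebridge 0.662, Ashgrove 1.774, Millford 3.366.
Rounding down gives 4, 2, 0, 4, 2, 0, 1, 3 = 16 seats, so the divisor must be adjusted.
With modified divisor 1540: modified quotas Claybrook 5.956, Fernley 2.769, Pinehurst 0.799, Rivermont 5.057, Oakdale 2.895, Stonebridge 0.816, Ashgrove 2.184, Millford 4.144.
Rounding down: Claybrook 5, Fernley 2, Pinehurst 0, Rivermont 5, Oakdale 2, Stonebridge 0, Ashgrove 2, Millford 4 (total 20).
Oakdale receives 2.

2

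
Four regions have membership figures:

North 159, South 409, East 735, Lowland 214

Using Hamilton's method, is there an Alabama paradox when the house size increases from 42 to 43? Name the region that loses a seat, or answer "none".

At 42 seats: North 5, South 11, East 20, Lowland 6.
At 43 seats: North 4, South 12, East 21, Lowland 6.
North drops from 5 to 4.

North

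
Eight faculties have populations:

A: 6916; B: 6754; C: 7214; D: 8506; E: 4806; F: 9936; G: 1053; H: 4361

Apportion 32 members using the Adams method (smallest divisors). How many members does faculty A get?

5

Standard divisor 49546/32 ≈ 1548.312; standard quotas: A 4.467, B 4.362, C 4.659, D 5.494, E 3.104, F 6.417, G 0.680, H 2.817.
Rounding up gives 5, 5, 5, 6, 4, 7, 1, 3 = 36 seats, so the divisor must be adjusted.
With modified divisor 1720: modified quotas A 4.021, B 3.927, C 4.194, D 4.945, E 2.794, F 5.777, G 0.612, H 2.535.
Rounding up: A 5, B 4, C 5, D 5, E 3, F 6, G 1, H 3 (total 32).
A receives 5.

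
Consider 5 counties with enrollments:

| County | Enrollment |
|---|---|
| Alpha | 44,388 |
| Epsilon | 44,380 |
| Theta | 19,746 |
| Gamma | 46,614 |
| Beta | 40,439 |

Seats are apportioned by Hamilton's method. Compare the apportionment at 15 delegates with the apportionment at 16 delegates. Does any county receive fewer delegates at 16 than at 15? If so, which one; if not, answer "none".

Theta

At 15 seats: Alpha 3, Epsilon 3, Theta 2, Gamma 4, Beta 3.
At 16 seats: Alpha 4, Epsilon 4, Theta 1, Gamma 4, Beta 3.
Theta drops from 2 to 1.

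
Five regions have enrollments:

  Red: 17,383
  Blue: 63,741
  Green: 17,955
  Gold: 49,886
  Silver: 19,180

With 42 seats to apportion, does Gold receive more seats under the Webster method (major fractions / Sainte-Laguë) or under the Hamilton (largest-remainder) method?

Webster

Webster: Red 4, Blue 16, Green 4, Gold 13, Silver 5.
Hamilton: Red 4, Blue 16, Green 5, Gold 12, Silver 5.
Gold gets 13 under Webster and 12 under Hamilton.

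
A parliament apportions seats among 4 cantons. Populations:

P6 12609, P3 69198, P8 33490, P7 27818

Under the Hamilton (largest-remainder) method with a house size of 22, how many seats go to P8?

Standard divisor: 143115 ÷ 22 ≈ 6505.227.
Standard quotas: P6 1.9383, P3 10.6373, P8 5.1482, P7 4.2763.
Lower quotas: P6 1, P3 10, P8 5, P7 4 (sum 20, leaving 2 seats).
Remainders in descending order: P6 0.9383, P3 0.6373, P7 0.2763, P8 0.1482.
Largest remainders: P6, P3 receive the extra seats.
P8 receives 5.

5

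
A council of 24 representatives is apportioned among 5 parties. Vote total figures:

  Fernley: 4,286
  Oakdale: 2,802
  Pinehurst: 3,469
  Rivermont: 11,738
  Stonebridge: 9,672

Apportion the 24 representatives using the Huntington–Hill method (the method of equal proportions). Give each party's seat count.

With divisor 1338: modified quotas Fernley 3.203, Oakdale 2.094, Pinehurst 2.593, Rivermont 8.773, Stonebridge 7.229.
Geometric-mean thresholds: Fernley √(3·4)=3.464, Oakdale √(2·3)=2.449, Pinehurst √(2·3)=2.449, Rivermont √(8·9)=8.485, Stonebridge √(7·8)=7.483.
Each quota rounded against its threshold gives Fernley 3, Oakdale 2, Pinehurst 3, Rivermont 9, Stonebridge 7 (total 24).

Fernley: 3, Oakdale: 2, Pinehurst: 3, Rivermont: 9, Stonebridge: 7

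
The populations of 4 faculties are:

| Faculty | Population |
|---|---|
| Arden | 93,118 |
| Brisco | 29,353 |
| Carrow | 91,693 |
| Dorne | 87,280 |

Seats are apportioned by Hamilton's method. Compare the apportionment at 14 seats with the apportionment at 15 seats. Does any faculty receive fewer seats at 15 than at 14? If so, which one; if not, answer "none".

Brisco

At 14 seats: Arden 4, Brisco 2, Carrow 4, Dorne 4.
At 15 seats: Arden 5, Brisco 1, Carrow 5, Dorne 4.
Brisco drops from 2 to 1.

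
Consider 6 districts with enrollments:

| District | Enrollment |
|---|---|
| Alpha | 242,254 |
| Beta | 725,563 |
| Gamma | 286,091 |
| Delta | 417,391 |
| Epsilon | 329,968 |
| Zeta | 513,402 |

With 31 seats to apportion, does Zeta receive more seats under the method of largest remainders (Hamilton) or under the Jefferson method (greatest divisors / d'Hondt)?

Jefferson

Hamilton: Alpha 3, Beta 9, Gamma 4, Delta 5, Epsilon 4, Zeta 6.
Jefferson: Alpha 3, Beta 9, Gamma 3, Delta 5, Epsilon 4, Zeta 7.
Zeta gets 6 under Hamilton and 7 under Jefferson.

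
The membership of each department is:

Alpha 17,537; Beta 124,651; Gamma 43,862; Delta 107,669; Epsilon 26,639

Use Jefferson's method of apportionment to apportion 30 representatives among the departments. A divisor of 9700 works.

Alpha=1; Beta=12; Gamma=4; Delta=11; Epsilon=2

With modified divisor 9700: modified quotas Alpha 1.808, Beta 12.851, Gamma 4.522, Delta 11.100, Epsilon 2.746.
Rounding down: Alpha 1, Beta 12, Gamma 4, Delta 11, Epsilon 2 (total 30).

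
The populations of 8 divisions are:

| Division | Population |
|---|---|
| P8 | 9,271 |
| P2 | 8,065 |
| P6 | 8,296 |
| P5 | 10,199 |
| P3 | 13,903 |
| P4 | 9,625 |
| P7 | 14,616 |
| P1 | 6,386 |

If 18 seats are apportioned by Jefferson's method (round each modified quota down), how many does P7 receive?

4

Standard divisor 80361/18 ≈ 4464.5; standard quotas: P8 2.077, P2 1.806, P6 1.858, P5 2.284, P3 3.114, P4 2.156, P7 3.274, P1 1.430.
Rounding down gives 2, 1, 1, 2, 3, 2, 3, 1 = 15 seats, so the divisor must be adjusted.
With modified divisor 3600: modified quotas P8 2.575, P2 2.240, P6 2.304, P5 2.833, P3 3.862, P4 2.674, P7 4.060, P1 1.774.
Rounding down: P8 2, P2 2, P6 2, P5 2, P3 3, P4 2, P7 4, P1 1 (total 18).
P7 receives 4.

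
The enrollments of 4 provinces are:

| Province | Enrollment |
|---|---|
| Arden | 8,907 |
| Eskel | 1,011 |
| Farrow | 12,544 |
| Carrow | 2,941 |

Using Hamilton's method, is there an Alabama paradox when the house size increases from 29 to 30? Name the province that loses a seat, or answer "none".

At 29 seats: Arden 10, Eskel 1, Farrow 14, Carrow 4.
At 30 seats: Arden 11, Eskel 1, Farrow 15, Carrow 3.
Carrow drops from 4 to 3.

Carrow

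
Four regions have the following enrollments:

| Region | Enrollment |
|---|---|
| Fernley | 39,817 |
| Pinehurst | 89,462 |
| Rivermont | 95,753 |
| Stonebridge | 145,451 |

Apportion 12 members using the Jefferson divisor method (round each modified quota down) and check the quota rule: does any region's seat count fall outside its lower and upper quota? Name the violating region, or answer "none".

Standard quotas: Fernley 1.290, Pinehurst 2.898, Rivermont 3.101, Stonebridge 4.711.
Jefferson allocation: Fernley 1, Pinehurst 3, Rivermont 3, Stonebridge 5.
Every allocation lies between the lower and upper quota.

none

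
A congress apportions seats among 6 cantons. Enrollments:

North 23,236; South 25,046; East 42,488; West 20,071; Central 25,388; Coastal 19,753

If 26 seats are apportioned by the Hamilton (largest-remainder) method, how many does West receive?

4

Standard divisor: 155982 ÷ 26 ≈ 5999.308.
Standard quotas: North 3.8731, South 4.1748, East 7.0822, West 3.3456, Central 4.2318, Coastal 3.2925.
Lower quotas: North 3, South 4, East 7, West 3, Central 4, Coastal 3 (sum 24, leaving 2 seats).
Remainders in descending order: North 0.8731, West 0.3456, Coastal 0.2925, Central 0.2318, South 0.1748, East 0.0822.
The surplus seats go to North, West.
West receives 4.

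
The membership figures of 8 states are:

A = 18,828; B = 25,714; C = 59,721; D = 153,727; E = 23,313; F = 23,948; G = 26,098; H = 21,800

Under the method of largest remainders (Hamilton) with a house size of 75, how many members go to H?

5

Standard divisor: 353149 ÷ 75 ≈ 4708.653.
Standard quotas: A 3.9986, B 5.4610, C 12.6832, D 32.6478, E 4.9511, F 5.0860, G 5.5426, H 4.6298.
Lower quotas: A 3, B 5, C 12, D 32, E 4, F 5, G 5, H 4 (sum 70, leaving 5 seats).
Remainders in descending order: A 0.9986, E 0.9511, C 0.6832, D 0.6478, H 0.6298, G 0.5426, B 0.4610, F 0.0860.
The surplus seats go to A, E, C, D, H.
H receives 5.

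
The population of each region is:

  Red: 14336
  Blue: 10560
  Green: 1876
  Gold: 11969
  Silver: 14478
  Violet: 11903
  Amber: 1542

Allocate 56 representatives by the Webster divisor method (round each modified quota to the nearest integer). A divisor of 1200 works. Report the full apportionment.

Red 12, Blue 9, Green 2, Gold 10, Silver 12, Violet 10, Amber 1

With modified divisor 1200: modified quotas Red 11.947, Blue 8.800, Green 1.563, Gold 9.974, Silver 12.065, Violet 9.919, Amber 1.285.
Rounding to the nearest integer: Red 12, Blue 9, Green 2, Gold 10, Silver 12, Violet 10, Amber 1 (total 56).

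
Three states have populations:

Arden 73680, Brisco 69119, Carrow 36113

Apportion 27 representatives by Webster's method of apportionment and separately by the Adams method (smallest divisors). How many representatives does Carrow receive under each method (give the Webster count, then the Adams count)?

Webster: Arden 11, Brisco 11, Carrow 5.
Adams: Arden 11, Brisco 10, Carrow 6.
Carrow gets 5 under Webster and 6 under Adams.

5 and 6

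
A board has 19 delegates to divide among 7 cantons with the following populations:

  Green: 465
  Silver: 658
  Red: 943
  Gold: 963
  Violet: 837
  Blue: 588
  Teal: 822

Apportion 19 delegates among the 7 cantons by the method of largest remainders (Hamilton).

Green 2, Silver 2, Red 3, Gold 4, Violet 3, Blue 2, Teal 3

The standard divisor is 5276/19 ≈ 277.684.
Standard quotas: Green 1.675, Silver 2.370, Red 3.396, Gold 3.468, Violet 3.014, Blue 2.118, Teal 2.960.
Lower quotas: Green 1, Silver 2, Red 3, Gold 3, Violet 3, Blue 2, Teal 2 (sum 16, leaving 3 seats).
Remainders in descending order: Teal 0.960, Green 0.675, Gold 0.468, Red 0.396, Silver 0.370, Blue 0.118, Violet 0.014.
The surplus seats go to Teal, Green, Gold.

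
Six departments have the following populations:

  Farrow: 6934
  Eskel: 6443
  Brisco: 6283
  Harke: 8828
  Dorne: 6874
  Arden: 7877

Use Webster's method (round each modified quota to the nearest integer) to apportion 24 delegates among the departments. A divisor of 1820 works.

Farrow=4; Eskel=4; Brisco=3; Harke=5; Dorne=4; Arden=4

With modified divisor 1820: modified quotas Farrow 3.810, Eskel 3.540, Brisco 3.452, Harke 4.851, Dorne 3.777, Arden 4.328.
Rounding to the nearest integer: Farrow 4, Eskel 4, Brisco 3, Harke 5, Dorne 4, Arden 4 (total 24).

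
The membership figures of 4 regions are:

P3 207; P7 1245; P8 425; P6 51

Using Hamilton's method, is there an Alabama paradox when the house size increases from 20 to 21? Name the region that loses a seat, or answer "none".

At 20 seats: P3 2, P7 13, P8 4, P6 1.
At 21 seats: P3 2, P7 14, P8 5, P6 0.
P6 drops from 1 to 0.

P6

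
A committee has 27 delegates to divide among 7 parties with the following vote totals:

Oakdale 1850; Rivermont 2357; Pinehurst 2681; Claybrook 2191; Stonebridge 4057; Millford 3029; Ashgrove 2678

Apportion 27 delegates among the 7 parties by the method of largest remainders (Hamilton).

Oakdale: 3; Rivermont: 3; Pinehurst: 4; Claybrook: 3; Stonebridge: 6; Millford: 4; Ashgrove: 4

The standard divisor is 18843/27 ≈ 697.889.
Standard quotas: Oakdale 2.651, Rivermont 3.377, Pinehurst 3.842, Claybrook 3.139, Stonebridge 5.813, Millford 4.340, Ashgrove 3.837.
Lower quotas: Oakdale 2, Rivermont 3, Pinehurst 3, Claybrook 3, Stonebridge 5, Millford 4, Ashgrove 3 (sum 23, leaving 4 seats).
Remainders in descending order: Pinehurst 0.842, Ashgrove 0.837, Stonebridge 0.813, Oakdale 0.651, Rivermont 0.377, Millford 0.340, Claybrook 0.139.
The surplus seats go to Pinehurst, Ashgrove, Stonebridge, Oakdale.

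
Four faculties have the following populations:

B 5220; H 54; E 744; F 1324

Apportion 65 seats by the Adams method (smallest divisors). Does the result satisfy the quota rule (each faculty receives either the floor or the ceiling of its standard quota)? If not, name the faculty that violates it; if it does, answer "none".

B

Standard quotas: B 46.214, H 0.478, E 6.587, F 11.722.
Adams allocation: B 45, H 1, E 7, F 12.
B has quota 46.214 (lower 46, upper 47) but receives 45 — outside the quota interval.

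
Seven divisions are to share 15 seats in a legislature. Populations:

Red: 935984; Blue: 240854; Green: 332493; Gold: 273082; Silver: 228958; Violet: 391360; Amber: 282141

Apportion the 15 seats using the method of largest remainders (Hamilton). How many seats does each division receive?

The standard divisor is 2684872/15 ≈ 178991.467.
Standard quotas: Red 5.2292, Blue 1.3456, Green 1.8576, Gold 1.5257, Silver 1.2792, Violet 2.1865, Amber 1.5763.
Lower quotas: Red 5, Blue 1, Green 1, Gold 1, Silver 1, Violet 2, Amber 1 (sum 12, leaving 3 seats).
Remainders in descending order: Green 0.8576, Amber 0.5763, Gold 0.5257, Blue 0.3456, Silver 0.2792, Red 0.2292, Violet 0.1865.
Largest remainders: Green, Amber, Gold receive the extra seats.

Red=5; Blue=1; Green=2; Gold=2; Silver=1; Violet=2; Amber=2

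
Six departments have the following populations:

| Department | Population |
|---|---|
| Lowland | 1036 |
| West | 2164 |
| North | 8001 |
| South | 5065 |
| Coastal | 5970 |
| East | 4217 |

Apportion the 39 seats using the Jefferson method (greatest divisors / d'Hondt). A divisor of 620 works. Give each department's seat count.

With modified divisor 620: modified quotas Lowland 1.671, West 3.490, North 12.905, South 8.169, Coastal 9.629, East 6.802.
Rounding down: Lowland 1, West 3, North 12, South 8, Coastal 9, East 6 (total 39).

Lowland: 1, West: 3, North: 12, South: 8, Coastal: 9, East: 6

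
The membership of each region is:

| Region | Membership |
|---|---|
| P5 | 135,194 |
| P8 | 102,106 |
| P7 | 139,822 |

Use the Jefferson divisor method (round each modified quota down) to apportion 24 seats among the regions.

P5 9, P8 6, P7 9

Standard divisor 377122/24 ≈ 15713.417; standard quotas: P5 8.604, P8 6.498, P7 8.898.
Rounding down gives 8, 6, 8 = 22 seats, so the divisor must be adjusted.
With modified divisor 14800: modified quotas P5 9.135, P8 6.899, P7 9.447.
Rounding down: P5 9, P8 6, P7 9 (total 24).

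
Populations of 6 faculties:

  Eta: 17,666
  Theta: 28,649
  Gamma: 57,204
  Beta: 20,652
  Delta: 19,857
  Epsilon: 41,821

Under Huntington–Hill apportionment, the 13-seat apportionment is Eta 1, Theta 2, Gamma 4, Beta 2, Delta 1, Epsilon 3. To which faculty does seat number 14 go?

Priority for the next seat is population ÷ (√(s·(s+1))).
Priorities: Eta 12491.748, Theta 11695.905, Gamma 12791.203, Beta 8431.144, Delta 14041.019, Epsilon 12072.683.
Highest priority: Delta.

Delta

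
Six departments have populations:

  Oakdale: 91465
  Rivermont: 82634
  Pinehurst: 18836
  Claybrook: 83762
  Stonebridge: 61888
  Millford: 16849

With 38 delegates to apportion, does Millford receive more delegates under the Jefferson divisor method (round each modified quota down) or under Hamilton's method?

Hamilton

Jefferson: Oakdale 10, Rivermont 9, Pinehurst 2, Claybrook 9, Stonebridge 7, Millford 1.
Hamilton: Oakdale 10, Rivermont 9, Pinehurst 2, Claybrook 9, Stonebridge 6, Millford 2.
Millford gets 1 under Jefferson and 2 under Hamilton.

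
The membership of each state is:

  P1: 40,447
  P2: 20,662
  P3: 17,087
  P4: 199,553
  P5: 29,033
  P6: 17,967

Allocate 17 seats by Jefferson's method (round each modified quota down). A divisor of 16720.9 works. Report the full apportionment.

P1 2; P2 1; P3 1; P4 11; P5 1; P6 1

With modified divisor 16720.9: modified quotas P1 2.419, P2 1.236, P3 1.022, P4 11.934, P5 1.736, P6 1.075.
Rounding down: P1 2, P2 1, P3 1, P4 11, P5 1, P6 1 (total 17).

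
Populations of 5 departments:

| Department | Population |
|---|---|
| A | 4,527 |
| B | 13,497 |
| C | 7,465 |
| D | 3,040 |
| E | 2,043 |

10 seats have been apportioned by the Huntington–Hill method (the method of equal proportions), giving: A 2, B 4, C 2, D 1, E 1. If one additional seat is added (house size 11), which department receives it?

C

Priority for the next seat is population ÷ (√(s·(s+1))).
Priorities: A 1848.140, B 3018.021, C 3047.573, D 2149.605, E 1444.619.
Highest priority: C.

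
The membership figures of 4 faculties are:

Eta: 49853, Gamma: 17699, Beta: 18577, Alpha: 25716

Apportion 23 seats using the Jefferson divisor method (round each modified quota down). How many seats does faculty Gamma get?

3

Standard divisor 111845/23 ≈ 4862.826; standard quotas: Eta 10.252, Gamma 3.640, Beta 3.820, Alpha 5.288.
Rounding down gives 10, 3, 3, 5 = 21 seats, so the divisor must be adjusted.
With modified divisor 4500: modified quotas Eta 11.078, Gamma 3.933, Beta 4.128, Alpha 5.715.
Rounding down: Eta 11, Gamma 3, Beta 4, Alpha 5 (total 23).
Gamma receives 3.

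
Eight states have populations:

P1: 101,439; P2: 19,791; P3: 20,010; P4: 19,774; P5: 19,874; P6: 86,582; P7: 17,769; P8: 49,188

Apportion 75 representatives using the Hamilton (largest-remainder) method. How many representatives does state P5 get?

The standard divisor is 334427/75 ≈ 4459.027.
Standard quotas: P1 22.7491, P2 4.4384, P3 4.4875, P4 4.4346, P5 4.4570, P6 19.4172, P7 3.9850, P8 11.0311.
Lower quotas: P1 22, P2 4, P3 4, P4 4, P5 4, P6 19, P7 3, P8 11 (sum 71, leaving 4 seats).
Remainders in descending order: P7 0.9850, P1 0.7491, P3 0.4875, P5 0.4570, P2 0.4384, P4 0.4346, P6 0.4172, P8 0.0311.
Largest remainders: P7, P1, P3, P5 receive the extra seats.
P5 receives 5.

5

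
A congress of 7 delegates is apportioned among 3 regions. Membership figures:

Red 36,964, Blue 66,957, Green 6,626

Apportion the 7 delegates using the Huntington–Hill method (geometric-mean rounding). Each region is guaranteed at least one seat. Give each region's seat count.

Red 2; Blue 4; Green 1

With divisor 17210: modified quotas Red 2.148, Blue 3.891, Green 0.385.
Geometric-mean thresholds: Red √(2·3)=2.449, Blue √(3·4)=3.464, Green (min 1).
Each quota rounded against its threshold gives Red 2, Blue 4, Green 1 (total 7).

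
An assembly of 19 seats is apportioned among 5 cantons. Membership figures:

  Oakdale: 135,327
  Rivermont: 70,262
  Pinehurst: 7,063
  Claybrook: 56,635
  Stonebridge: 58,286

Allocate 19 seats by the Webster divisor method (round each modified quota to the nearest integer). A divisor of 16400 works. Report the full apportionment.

With modified divisor 16400: modified quotas Oakdale 8.252, Rivermont 4.284, Pinehurst 0.431, Claybrook 3.453, Stonebridge 3.554.
Rounding to the nearest integer: Oakdale 8, Rivermont 4, Pinehurst 0, Claybrook 3, Stonebridge 4 (total 19).

Oakdale=8, Rivermont=4, Pinehurst=0, Claybrook=3, Stonebridge=4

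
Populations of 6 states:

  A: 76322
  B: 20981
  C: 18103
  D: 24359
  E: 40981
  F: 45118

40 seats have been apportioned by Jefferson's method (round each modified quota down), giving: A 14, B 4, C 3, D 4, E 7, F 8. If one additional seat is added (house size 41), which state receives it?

E

Priority for the next seat is population ÷ (current seats + 1).
Priorities: A 5088.133, B 4196.200, C 4525.750, D 4871.800, E 5122.625, F 5013.111.
Highest priority: E.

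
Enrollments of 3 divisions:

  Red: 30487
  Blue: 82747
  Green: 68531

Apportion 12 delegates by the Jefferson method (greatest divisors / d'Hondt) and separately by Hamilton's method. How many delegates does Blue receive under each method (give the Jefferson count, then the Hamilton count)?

Jefferson: Red 2, Blue 6, Green 4.
Hamilton: Red 2, Blue 5, Green 5.
Blue gets 6 under Jefferson and 5 under Hamilton.

6 and 5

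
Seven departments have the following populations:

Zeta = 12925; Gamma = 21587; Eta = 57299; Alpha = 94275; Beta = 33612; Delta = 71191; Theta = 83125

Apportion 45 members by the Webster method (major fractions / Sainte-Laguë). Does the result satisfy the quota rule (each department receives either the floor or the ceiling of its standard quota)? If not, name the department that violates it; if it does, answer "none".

none

Standard quotas: Zeta 1.555, Gamma 2.597, Eta 6.894, Alpha 11.343, Beta 4.044, Delta 8.565, Theta 10.001.
Webster allocation: Zeta 2, Gamma 3, Eta 7, Alpha 11, Beta 4, Delta 8, Theta 10.
Every allocation lies between the lower and upper quota.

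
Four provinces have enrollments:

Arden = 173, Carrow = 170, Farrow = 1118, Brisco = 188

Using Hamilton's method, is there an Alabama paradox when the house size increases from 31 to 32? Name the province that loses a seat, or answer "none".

At 31 seats: Arden 3, Carrow 3, Farrow 21, Brisco 4.
At 32 seats: Arden 3, Carrow 3, Farrow 22, Brisco 4.
No province's allocation decreased.

none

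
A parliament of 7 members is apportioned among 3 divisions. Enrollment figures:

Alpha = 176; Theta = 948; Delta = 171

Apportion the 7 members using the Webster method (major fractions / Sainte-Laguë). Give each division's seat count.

Alpha: 1; Theta: 5; Delta: 1

Standard divisor 1295/7 ≈ 185; standard quotas: Alpha 0.951, Theta 5.124, Delta 0.924.
Rounding to the nearest integer gives Alpha 1, Theta 5, Delta 1 — total 7, matching the house size, so no adjustment is needed.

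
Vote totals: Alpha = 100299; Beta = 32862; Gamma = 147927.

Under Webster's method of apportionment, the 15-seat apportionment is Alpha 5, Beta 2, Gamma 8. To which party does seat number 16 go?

Alpha

Priority for the next seat is population ÷ (current seats + 0.5).
Priorities: Alpha 18236.182, Beta 13144.800, Gamma 17403.176.
Highest priority: Alpha.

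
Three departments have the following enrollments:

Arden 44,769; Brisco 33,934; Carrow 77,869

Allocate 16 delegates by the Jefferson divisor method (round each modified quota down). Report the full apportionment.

Standard divisor 156572/16 ≈ 9785.75; standard quotas: Arden 4.575, Brisco 3.468, Carrow 7.957.
Rounding down gives 4, 3, 7 = 14 seats, so the divisor must be adjusted.
With modified divisor 8800: modified quotas Arden 5.087, Brisco 3.856, Carrow 8.849.
Rounding down: Arden 5, Brisco 3, Carrow 8 (total 16).

Arden=5, Brisco=3, Carrow=8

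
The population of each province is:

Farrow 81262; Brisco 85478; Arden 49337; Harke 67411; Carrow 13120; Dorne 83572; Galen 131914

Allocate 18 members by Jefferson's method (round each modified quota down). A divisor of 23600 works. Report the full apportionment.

With modified divisor 23600: modified quotas Farrow 3.443, Brisco 3.622, Arden 2.091, Harke 2.856, Carrow 0.556, Dorne 3.541, Galen 5.590.
Rounding down: Farrow 3, Brisco 3, Arden 2, Harke 2, Carrow 0, Dorne 3, Galen 5 (total 18).

Farrow 3, Brisco 3, Arden 2, Harke 2, Carrow 0, Dorne 3, Galen 5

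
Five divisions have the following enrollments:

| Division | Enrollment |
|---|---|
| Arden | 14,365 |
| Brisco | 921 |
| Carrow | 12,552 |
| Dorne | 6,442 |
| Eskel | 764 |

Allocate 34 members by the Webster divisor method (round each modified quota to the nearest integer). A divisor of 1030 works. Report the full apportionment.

With modified divisor 1030: modified quotas Arden 13.947, Brisco 0.894, Carrow 12.186, Dorne 6.254, Eskel 0.742.
Rounding to the nearest integer: Arden 14, Brisco 1, Carrow 12, Dorne 6, Eskel 1 (total 34).

Arden 14, Brisco 1, Carrow 12, Dorne 6, Eskel 1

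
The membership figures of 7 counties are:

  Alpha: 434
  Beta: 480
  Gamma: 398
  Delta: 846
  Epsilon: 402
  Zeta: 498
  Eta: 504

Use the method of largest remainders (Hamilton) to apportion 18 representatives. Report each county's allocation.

Total 3562; standard divisor 3562/18 ≈ 197.889.
Standard quotas: Alpha 2.193, Beta 2.426, Gamma 2.011, Delta 4.275, Epsilon 2.031, Zeta 2.517, Eta 2.547.
Lower quotas: Alpha 2, Beta 2, Gamma 2, Delta 4, Epsilon 2, Zeta 2, Eta 2 (sum 16, leaving 2 seats).
Remainders in descending order: Eta 0.547, Zeta 0.517, Beta 0.426, Delta 0.275, Alpha 0.193, Epsilon 0.031, Gamma 0.011.
Largest remainders: Eta, Zeta receive the extra seats.

Alpha 2; Beta 2; Gamma 2; Delta 4; Epsilon 2; Zeta 3; Eta 3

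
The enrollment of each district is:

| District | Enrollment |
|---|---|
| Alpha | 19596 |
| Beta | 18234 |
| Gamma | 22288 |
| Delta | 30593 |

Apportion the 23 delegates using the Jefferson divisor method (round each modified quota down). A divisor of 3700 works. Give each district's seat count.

Alpha 5, Beta 4, Gamma 6, Delta 8

With modified divisor 3700: modified quotas Alpha 5.296, Beta 4.928, Gamma 6.024, Delta 8.268.
Rounding down: Alpha 5, Beta 4, Gamma 6, Delta 8 (total 23).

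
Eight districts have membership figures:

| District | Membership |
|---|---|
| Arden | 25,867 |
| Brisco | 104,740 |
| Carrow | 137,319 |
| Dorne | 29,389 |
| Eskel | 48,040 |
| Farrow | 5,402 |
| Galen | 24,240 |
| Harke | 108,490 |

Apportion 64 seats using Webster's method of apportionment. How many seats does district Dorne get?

4

Standard divisor 483487/64 ≈ 7554.484; standard quotas: Arden 3.424, Brisco 13.865, Carrow 18.177, Dorne 3.890, Eskel 6.359, Farrow 0.715, Galen 3.209, Harke 14.361.
Rounding to the nearest integer gives 3, 14, 18, 4, 6, 1, 3, 14 = 63 seats, so the divisor must be adjusted.
With modified divisor 7450: modified quotas Arden 3.472, Brisco 14.059, Carrow 18.432, Dorne 3.945, Eskel 6.448, Farrow 0.725, Galen 3.254, Harke 14.562.
Rounding to the nearest integer: Arden 3, Brisco 14, Carrow 18, Dorne 4, Eskel 6, Farrow 1, Galen 3, Harke 15 (total 64).
Dorne receives 4.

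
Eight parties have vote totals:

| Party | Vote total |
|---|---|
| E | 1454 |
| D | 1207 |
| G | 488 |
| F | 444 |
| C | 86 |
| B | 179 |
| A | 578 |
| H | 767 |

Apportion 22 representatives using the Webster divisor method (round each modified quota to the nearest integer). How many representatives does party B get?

1

Standard divisor 5203/22 ≈ 236.5; standard quotas: E 6.148, D 5.104, G 2.063, F 1.877, C 0.364, B 0.757, A 2.444, H 3.243.
Rounding to the nearest integer gives 6, 5, 2, 2, 0, 1, 2, 3 = 21 seats, so the divisor must be adjusted.
With modified divisor 227: modified quotas E 6.405, D 5.317, G 2.150, F 1.956, C 0.379, B 0.789, A 2.546, H 3.379.
Rounding to the nearest integer: E 6, D 5, G 2, F 2, C 0, B 1, A 3, H 3 (total 22).
B receives 1.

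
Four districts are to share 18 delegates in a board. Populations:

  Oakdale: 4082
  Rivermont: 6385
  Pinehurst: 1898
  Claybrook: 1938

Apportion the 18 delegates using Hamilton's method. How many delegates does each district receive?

Oakdale: 5; Rivermont: 8; Pinehurst: 2; Claybrook: 3

The standard divisor is 14303/18 ≈ 794.611.
Standard quotas: Oakdale 5.1371, Rivermont 8.0354, Pinehurst 2.3886, Claybrook 2.4389.
Lower quotas: Oakdale 5, Rivermont 8, Pinehurst 2, Claybrook 2 (sum 17, leaving 1 seat).
Remainders in descending order: Claybrook 0.4389, Pinehurst 0.3886, Oakdale 0.1371, Rivermont 0.0354.
Largest remainder: Claybrook receives the extra seat.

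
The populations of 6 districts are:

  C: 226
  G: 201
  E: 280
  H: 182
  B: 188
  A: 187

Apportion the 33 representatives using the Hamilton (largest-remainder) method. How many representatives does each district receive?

C 6; G 5; E 7; H 5; B 5; A 5

The standard divisor is 1264/33 ≈ 38.303.
Standard quotas: C 5.900, G 5.248, E 7.310, H 4.752, B 4.908, A 4.882.
Lower quotas: C 5, G 5, E 7, H 4, B 4, A 4 (sum 29, leaving 4 seats).
Remainders in descending order: B 0.908, C 0.900, A 0.882, H 0.752, E 0.310, G 0.248.
Largest remainders: B, C, A, H receive the extra seats.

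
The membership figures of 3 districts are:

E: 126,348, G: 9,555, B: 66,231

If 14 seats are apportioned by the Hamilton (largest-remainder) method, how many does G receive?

1

Total 202134; standard divisor 202134/14 ≈ 14438.143.
Standard quotas: E 8.7510, G 0.6618, B 4.5872.
Lower quotas: E 8, G 0, B 4 (sum 12, leaving 2 seats).
Remainders in descending order: E 0.7510, G 0.6618, B 0.5872.
The surplus seats go to E, G.
G receives 1.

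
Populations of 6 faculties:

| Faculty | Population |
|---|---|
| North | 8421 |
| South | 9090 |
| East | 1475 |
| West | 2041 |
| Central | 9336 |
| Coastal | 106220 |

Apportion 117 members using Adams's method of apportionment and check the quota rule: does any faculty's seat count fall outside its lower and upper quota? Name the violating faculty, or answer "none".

Coastal

Standard quotas: North 7.214, South 7.787, East 1.264, West 1.748, Central 7.997, Coastal 90.990.
Adams allocation: North 8, South 8, East 2, West 2, Central 8, Coastal 89.
Coastal has quota 90.990 (lower 90, upper 91) but receives 89 — outside the quota interval.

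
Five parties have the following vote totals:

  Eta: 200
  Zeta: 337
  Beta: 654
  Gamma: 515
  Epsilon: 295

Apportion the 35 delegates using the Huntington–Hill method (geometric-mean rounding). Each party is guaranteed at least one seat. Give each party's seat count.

With divisor 57: modified quotas Eta 3.509, Zeta 5.912, Beta 11.474, Gamma 9.035, Epsilon 5.175.
Geometric-mean thresholds: Eta √(3·4)=3.464, Zeta √(5·6)=5.477, Beta √(11·12)=11.489, Gamma √(9·10)=9.487, Epsilon √(5·6)=5.477.
Each quota rounded against its threshold gives Eta 4, Zeta 6, Beta 11, Gamma 9, Epsilon 5 (total 35).

Eta=4, Zeta=6, Beta=11, Gamma=9, Epsilon=5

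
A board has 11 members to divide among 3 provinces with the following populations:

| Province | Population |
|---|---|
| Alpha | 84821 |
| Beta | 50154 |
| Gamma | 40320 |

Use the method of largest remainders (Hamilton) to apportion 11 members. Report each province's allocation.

Alpha: 5; Beta: 3; Gamma: 3

Total 175295; standard divisor 175295/11 ≈ 15935.909.
Standard quotas: Alpha 5.3226, Beta 3.1472, Gamma 2.5301.
Lower quotas: Alpha 5, Beta 3, Gamma 2 (sum 10, leaving 1 seat).
Remainders in descending order: Gamma 0.5301, Alpha 0.3226, Beta 0.1472.
The surplus seat goes to Gamma.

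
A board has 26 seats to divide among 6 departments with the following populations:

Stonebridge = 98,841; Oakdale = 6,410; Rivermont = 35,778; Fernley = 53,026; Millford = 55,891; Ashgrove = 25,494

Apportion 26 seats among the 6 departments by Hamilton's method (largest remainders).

Total 275440; standard divisor 275440/26 ≈ 10593.846.
Standard quotas: Stonebridge 9.3300, Oakdale 0.6051, Rivermont 3.3772, Fernley 5.0054, Millford 5.2758, Ashgrove 2.4065.
Lower quotas: Stonebridge 9, Oakdale 0, Rivermont 3, Fernley 5, Millford 5, Ashgrove 2 (sum 24, leaving 2 seats).
Remainders in descending order: Oakdale 0.6051, Ashgrove 0.4065, Rivermont 0.3772, Stonebridge 0.3300, Millford 0.2758, Fernley 0.0054.
Largest remainders: Oakdale, Ashgrove receive the extra seats.

Stonebridge=9; Oakdale=1; Rivermont=3; Fernley=5; Millford=5; Ashgrove=3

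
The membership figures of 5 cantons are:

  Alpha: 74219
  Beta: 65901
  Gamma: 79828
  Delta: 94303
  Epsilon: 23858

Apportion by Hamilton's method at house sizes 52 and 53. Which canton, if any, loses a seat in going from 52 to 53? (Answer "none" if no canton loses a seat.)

At 52 seats: Alpha 11, Beta 10, Gamma 12, Delta 15, Epsilon 4.
At 53 seats: Alpha 12, Beta 10, Gamma 12, Delta 15, Epsilon 4.
No canton's allocation decreased.

none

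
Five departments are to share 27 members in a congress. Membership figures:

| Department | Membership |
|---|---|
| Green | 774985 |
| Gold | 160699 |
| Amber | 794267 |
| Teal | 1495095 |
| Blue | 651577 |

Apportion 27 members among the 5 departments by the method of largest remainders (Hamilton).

Standard divisor: 3876623 ÷ 27 ≈ 143578.63.
Standard quotas: Green 5.3976, Gold 1.1192, Amber 5.5319, Teal 10.4131, Blue 4.5381.
Lower quotas: Green 5, Gold 1, Amber 5, Teal 10, Blue 4 (sum 25, leaving 2 seats).
Remainders in descending order: Blue 0.5381, Amber 0.5319, Teal 0.4131, Green 0.3976, Gold 0.1192.
The surplus seats go to Blue, Amber.

Green=5, Gold=1, Amber=6, Teal=10, Blue=5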